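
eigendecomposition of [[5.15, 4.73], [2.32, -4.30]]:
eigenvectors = [[0.98, -0.41], [0.22, 0.91]]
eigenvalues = [6.2, -5.35]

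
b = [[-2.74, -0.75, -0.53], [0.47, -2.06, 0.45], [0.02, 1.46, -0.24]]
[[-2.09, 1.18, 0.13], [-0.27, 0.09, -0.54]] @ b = [[6.28,-0.67,1.61], [0.77,-0.77,0.31]]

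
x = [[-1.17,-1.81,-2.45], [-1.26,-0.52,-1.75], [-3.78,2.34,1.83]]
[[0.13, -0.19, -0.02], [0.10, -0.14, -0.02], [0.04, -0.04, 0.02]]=x@[[-0.03, 0.04, 0.00], [-0.01, 0.01, 0.00], [-0.03, 0.05, 0.01]]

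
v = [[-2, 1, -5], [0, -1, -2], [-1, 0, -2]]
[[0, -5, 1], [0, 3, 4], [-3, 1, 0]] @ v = [[-1, 5, 8], [-4, -3, -14], [6, -4, 13]]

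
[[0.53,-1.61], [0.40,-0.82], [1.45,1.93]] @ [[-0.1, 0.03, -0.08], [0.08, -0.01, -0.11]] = [[-0.18, 0.03, 0.13],[-0.11, 0.02, 0.06],[0.01, 0.02, -0.33]]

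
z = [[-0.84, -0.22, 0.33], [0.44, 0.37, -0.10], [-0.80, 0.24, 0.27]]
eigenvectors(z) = [[(-0.48+0.2j),-0.48-0.20j,(0.12+0j)], [(0.23-0.06j),(0.23+0.06j),(0.58+0j)], [-0.82+0.00j,(-0.82-0j),0.81+0.00j]]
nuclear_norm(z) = 1.85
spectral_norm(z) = 1.32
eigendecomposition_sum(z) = [[(-0.43-0.27j), (-0.14-0.21j), 0.16+0.19j], [(0.18+0.14j), 0.05+0.10j, -0.06-0.09j], [-0.46-0.65j, (-0.07-0.4j), 0.12+0.38j]] + [[-0.43+0.27j, (-0.14+0.21j), 0.16-0.19j], [(0.18-0.14j), (0.05-0.1j), -0.06+0.09j], [(-0.46+0.65j), -0.07+0.40j, 0.12-0.38j]] + [[(0.02+0j),  (0.06+0j),  0.01-0.00j], [0.09+0.00j,  (0.27+0j),  (0.02-0j)], [(0.12+0j),  (0.38+0j),  (0.03-0j)]]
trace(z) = -0.20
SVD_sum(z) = [[-0.86,-0.1,0.30], [0.46,0.05,-0.16], [-0.76,-0.09,0.27]] + [[0.01, -0.12, -0.01], [-0.03, 0.32, 0.02], [-0.03, 0.33, 0.02]] + [[0.01, -0.0, 0.04], [0.01, -0.0, 0.04], [-0.01, 0.00, -0.02]]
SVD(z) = [[-0.7,0.25,-0.67], [0.37,-0.68,-0.64], [-0.62,-0.69,0.38]] @ diag([1.3208192737487627, 0.4752519192115311, 0.058924183316758916]) @ [[0.94,0.11,-0.33], [0.09,-0.99,-0.07], [-0.33,0.04,-0.94]]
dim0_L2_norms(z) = [1.24, 0.49, 0.44]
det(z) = 0.04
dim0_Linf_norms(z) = [0.84, 0.37, 0.33]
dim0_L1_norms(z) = [2.08, 0.83, 0.7]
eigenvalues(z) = [(-0.26+0.22j), (-0.26-0.22j), (0.32+0j)]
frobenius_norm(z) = 1.40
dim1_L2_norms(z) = [0.93, 0.58, 0.88]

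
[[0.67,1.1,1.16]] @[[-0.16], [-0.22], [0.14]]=[[-0.19]]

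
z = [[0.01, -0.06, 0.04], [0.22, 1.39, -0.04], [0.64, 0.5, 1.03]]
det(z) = -0.00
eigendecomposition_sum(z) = [[-0.0, -0.0, 0.0], [0.0, 0.0, -0.0], [0.00, 0.00, -0.0]] + [[0.01, -0.07, 0.04], [0.04, -0.28, 0.16], [0.33, -2.38, 1.38]] + [[0.00, 0.01, -0.00], [0.18, 1.67, -0.2], [0.31, 2.88, -0.35]]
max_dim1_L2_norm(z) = 1.41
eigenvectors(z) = [[-0.87, 0.03, -0.0],[0.15, 0.12, -0.5],[0.47, 0.99, -0.87]]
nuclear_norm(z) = 2.66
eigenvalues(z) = [-0.0, 1.11, 1.32]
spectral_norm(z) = 1.63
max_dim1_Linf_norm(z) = 1.39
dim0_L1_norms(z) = [0.87, 1.95, 1.11]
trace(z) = 2.43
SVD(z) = [[0.02, 0.06, -1.00], [-0.76, -0.64, -0.06], [-0.65, 0.76, 0.04]] @ diag([1.6302158731464502, 1.0248391887511896, 0.0009187715492330229]) @ [[-0.36, -0.85, -0.39], [0.34, -0.51, 0.79], [0.87, -0.15, -0.47]]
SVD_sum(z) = [[-0.01, -0.03, -0.01],[0.44, 1.06, 0.48],[0.38, 0.89, 0.41]] + [[0.02, -0.03, 0.05], [-0.22, 0.33, -0.52], [0.26, -0.39, 0.62]] + [[-0.0, 0.00, 0.00],[-0.0, 0.00, 0.0],[0.00, -0.00, -0.0]]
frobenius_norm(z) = 1.93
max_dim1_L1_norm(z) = 2.17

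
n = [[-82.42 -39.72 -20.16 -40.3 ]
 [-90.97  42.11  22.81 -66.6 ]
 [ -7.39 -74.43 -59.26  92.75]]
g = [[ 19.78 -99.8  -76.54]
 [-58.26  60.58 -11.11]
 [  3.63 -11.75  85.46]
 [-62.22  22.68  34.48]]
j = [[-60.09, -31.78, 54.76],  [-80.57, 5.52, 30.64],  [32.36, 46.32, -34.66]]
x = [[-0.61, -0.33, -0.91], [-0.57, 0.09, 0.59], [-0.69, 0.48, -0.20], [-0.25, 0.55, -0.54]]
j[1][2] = 30.64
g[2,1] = -11.75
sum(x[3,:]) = -0.244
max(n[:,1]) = 42.11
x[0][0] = -0.606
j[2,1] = 46.32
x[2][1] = 0.479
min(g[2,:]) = -11.75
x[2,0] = -0.686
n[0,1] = -39.72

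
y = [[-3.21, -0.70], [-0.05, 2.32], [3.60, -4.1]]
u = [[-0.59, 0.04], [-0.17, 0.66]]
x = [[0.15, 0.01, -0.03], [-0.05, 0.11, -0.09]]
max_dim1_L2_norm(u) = 0.68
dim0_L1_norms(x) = [0.2, 0.12, 0.12]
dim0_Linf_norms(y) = [3.6, 4.1]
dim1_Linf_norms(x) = [0.15, 0.11]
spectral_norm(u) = 0.74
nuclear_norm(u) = 1.26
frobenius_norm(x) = 0.21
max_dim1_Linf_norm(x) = 0.15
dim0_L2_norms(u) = [0.61, 0.66]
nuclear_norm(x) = 0.30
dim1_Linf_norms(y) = [3.21, 2.32, 4.1]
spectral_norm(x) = 0.16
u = x @ y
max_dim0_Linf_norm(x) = 0.15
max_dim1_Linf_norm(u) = 0.66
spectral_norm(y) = 5.97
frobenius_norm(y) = 6.78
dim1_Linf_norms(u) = [0.59, 0.66]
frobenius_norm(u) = 0.90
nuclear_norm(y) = 9.18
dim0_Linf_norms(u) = [0.59, 0.66]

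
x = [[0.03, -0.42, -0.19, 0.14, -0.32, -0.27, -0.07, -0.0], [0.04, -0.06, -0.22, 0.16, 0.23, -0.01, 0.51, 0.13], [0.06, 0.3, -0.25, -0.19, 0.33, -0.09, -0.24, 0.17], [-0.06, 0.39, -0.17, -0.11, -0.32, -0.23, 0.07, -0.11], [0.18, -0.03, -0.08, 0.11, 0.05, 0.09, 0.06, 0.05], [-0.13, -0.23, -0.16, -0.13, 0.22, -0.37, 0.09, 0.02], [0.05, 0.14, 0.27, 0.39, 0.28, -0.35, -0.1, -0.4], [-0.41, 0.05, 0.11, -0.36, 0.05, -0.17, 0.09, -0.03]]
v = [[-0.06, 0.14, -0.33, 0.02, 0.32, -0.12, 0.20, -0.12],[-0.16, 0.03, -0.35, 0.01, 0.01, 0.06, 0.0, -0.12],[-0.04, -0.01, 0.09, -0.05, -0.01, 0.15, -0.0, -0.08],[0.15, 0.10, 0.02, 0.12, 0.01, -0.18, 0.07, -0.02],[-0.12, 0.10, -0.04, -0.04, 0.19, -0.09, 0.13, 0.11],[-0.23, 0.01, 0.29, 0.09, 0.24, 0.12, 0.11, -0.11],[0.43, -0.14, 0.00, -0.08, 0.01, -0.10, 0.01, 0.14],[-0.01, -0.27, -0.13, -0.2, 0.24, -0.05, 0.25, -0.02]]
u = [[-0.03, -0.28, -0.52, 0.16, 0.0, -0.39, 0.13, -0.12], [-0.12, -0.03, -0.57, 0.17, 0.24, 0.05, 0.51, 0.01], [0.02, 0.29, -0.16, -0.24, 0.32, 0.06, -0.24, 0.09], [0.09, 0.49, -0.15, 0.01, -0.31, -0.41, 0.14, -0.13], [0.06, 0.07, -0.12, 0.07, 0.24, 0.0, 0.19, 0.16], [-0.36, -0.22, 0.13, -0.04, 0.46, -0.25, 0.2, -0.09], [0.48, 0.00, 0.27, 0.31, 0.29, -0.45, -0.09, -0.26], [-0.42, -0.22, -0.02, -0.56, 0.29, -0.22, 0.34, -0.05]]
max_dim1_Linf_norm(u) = 0.57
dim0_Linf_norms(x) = [0.41, 0.42, 0.27, 0.39, 0.33, 0.37, 0.51, 0.4]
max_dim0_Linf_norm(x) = 0.51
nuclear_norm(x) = 4.22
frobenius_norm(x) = 1.71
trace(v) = 0.48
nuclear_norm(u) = 5.22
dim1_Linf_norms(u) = [0.52, 0.57, 0.32, 0.49, 0.24, 0.46, 0.48, 0.56]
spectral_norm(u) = 1.21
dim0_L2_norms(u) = [0.75, 0.71, 0.86, 0.73, 0.83, 0.8, 0.74, 0.38]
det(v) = -0.00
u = v + x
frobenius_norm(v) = 1.20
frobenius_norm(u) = 2.09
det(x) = 0.00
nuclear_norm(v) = 2.74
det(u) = -0.01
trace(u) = -0.36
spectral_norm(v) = 0.73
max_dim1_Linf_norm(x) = 0.51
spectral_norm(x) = 0.80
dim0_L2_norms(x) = [0.48, 0.71, 0.54, 0.64, 0.71, 0.66, 0.6, 0.47]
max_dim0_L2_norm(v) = 0.59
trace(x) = -0.84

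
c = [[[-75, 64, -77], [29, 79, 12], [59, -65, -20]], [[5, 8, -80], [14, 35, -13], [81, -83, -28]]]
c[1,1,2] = -13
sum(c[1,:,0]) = 100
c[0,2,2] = -20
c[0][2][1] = -65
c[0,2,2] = -20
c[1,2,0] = 81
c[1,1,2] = -13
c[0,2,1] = -65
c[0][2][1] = -65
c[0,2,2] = -20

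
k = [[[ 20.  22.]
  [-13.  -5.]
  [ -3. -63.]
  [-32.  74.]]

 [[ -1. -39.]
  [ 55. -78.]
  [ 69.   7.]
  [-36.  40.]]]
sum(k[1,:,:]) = 17.0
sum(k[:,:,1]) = -42.0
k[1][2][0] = 69.0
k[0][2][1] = -63.0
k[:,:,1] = [[22.0, -5.0, -63.0, 74.0], [-39.0, -78.0, 7.0, 40.0]]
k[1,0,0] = -1.0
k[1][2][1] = 7.0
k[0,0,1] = 22.0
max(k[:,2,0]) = 69.0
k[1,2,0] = 69.0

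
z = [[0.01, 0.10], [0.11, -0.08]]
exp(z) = [[1.02, 0.1], [0.11, 0.93]]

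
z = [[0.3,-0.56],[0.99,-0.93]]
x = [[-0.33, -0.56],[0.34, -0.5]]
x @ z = [[-0.65, 0.71], [-0.39, 0.27]]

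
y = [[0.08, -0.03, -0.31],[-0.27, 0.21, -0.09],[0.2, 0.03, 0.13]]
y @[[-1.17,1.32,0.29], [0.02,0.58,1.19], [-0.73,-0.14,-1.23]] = [[0.13, 0.13, 0.37], [0.39, -0.22, 0.28], [-0.33, 0.26, -0.07]]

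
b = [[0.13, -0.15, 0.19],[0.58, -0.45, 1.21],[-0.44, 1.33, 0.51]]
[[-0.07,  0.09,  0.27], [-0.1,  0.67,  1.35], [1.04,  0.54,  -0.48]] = b@[[0.32,-0.24,-0.22], [0.86,0.06,-0.79], [0.08,0.69,0.93]]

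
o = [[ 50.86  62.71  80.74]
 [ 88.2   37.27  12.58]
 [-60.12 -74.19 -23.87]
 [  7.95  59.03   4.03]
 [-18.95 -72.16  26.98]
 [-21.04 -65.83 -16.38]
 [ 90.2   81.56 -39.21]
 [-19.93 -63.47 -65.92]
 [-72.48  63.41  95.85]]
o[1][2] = 12.58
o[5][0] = -21.04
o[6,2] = -39.21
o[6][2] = -39.21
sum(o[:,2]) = 74.79999999999998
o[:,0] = [50.86, 88.2, -60.12, 7.95, -18.95, -21.04, 90.2, -19.93, -72.48]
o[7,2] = -65.92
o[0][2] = 80.74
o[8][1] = 63.41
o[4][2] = 26.98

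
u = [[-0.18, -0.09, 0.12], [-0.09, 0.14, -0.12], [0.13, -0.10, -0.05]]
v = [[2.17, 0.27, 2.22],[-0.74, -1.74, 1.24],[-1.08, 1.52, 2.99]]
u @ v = [[-0.45, 0.29, -0.15], [-0.17, -0.45, -0.38], [0.41, 0.13, 0.02]]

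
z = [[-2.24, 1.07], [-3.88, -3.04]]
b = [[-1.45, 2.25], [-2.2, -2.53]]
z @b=[[0.89, -7.75], [12.31, -1.04]]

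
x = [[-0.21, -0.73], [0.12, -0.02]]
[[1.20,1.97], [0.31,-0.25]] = x@[[2.21, -2.40], [-2.28, -2.01]]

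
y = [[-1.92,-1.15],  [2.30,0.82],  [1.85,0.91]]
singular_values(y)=[3.89, 0.33]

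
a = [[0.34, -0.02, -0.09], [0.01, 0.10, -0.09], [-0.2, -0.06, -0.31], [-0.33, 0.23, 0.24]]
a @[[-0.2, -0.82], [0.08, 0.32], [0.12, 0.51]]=[[-0.08, -0.33], [-0.00, -0.02], [-0.00, -0.01], [0.11, 0.47]]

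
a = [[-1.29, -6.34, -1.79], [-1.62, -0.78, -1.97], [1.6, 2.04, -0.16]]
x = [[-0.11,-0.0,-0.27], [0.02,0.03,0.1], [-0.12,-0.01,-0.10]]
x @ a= [[-0.29, 0.15, 0.24], [0.09, 0.05, -0.11], [0.01, 0.56, 0.25]]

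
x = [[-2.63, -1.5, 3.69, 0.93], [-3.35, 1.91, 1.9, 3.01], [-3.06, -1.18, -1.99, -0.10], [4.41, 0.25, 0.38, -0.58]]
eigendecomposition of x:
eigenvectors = [[0.11-0.44j,  (0.11+0.44j),  -0.33+0.06j,  (-0.33-0.06j)], [(0.31-0.24j),  (0.31+0.24j),  0.74+0.00j,  (0.74-0j)], [(0.57+0j),  (0.57-0j),  (0.04-0.07j),  (0.04+0.07j)], [-0.53+0.20j,  -0.53-0.20j,  (-0.49+0.31j),  -0.49-0.31j]]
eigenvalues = [(-3.14+2.79j), (-3.14-2.79j), (1.5+0.77j), (1.5-0.77j)]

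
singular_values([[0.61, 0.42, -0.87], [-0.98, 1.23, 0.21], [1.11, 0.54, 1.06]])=[1.68, 1.55, 1.12]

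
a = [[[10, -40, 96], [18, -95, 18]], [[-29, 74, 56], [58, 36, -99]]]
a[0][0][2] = 96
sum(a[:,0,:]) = 167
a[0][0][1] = -40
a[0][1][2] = 18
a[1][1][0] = 58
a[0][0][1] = -40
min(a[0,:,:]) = -95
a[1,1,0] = 58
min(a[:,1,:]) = -99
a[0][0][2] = 96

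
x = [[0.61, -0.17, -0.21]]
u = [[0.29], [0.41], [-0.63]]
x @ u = [[0.24]]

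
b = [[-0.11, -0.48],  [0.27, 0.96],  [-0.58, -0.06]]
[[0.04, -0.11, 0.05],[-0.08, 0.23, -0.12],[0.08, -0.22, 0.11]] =b @ [[-0.13, 0.37, -0.18], [-0.05, 0.14, -0.07]]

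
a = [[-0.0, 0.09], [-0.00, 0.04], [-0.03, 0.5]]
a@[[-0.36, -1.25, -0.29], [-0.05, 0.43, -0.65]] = [[-0.0,0.04,-0.06], [-0.0,0.02,-0.03], [-0.01,0.25,-0.32]]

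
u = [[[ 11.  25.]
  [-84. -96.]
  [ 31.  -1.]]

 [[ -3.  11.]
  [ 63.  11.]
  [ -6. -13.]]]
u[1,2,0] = -6.0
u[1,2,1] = -13.0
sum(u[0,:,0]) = -42.0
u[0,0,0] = 11.0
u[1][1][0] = 63.0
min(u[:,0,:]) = -3.0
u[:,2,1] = [-1.0, -13.0]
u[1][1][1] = 11.0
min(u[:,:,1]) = -96.0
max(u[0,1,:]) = -84.0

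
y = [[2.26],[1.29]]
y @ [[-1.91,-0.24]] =[[-4.32, -0.54], [-2.46, -0.31]]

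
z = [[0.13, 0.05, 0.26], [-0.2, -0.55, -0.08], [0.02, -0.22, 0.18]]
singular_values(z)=[0.63, 0.35, 0.0]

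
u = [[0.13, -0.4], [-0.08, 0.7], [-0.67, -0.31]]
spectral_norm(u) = 0.88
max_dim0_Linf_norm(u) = 0.7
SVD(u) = [[0.39, 0.37], [-0.73, -0.44], [0.57, -0.82]] @ diag([0.8823531856965608, 0.6631386398718826]) @ [[-0.31, -0.95], [0.95, -0.31]]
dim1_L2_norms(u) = [0.42, 0.7, 0.74]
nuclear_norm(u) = 1.55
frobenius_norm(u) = 1.10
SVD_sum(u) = [[-0.11, -0.32], [0.2, 0.61], [-0.16, -0.48]] + [[0.24, -0.08], [-0.28, 0.09], [-0.51, 0.17]]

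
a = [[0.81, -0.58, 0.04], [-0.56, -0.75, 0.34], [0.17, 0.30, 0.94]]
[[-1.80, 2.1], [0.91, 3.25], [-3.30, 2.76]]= a @ [[-2.53, 0.35], [-0.62, -2.87], [-2.86, 3.79]]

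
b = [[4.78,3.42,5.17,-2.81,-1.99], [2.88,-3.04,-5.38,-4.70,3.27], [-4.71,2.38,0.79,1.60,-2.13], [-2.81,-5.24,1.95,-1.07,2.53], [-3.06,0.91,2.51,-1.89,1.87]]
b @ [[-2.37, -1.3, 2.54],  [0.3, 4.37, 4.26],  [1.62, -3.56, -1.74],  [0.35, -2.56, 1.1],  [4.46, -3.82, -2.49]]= [[-11.79, 5.12, 19.58], [-3.51, 1.66, -9.59], [4.22, 17.75, 3.86], [19.16, -33.11, -40.33], [19.27, -3.29, -15.00]]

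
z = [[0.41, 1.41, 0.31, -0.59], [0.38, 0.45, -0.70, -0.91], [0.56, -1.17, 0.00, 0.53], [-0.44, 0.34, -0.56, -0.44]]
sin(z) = [[0.27, 1.08, 0.23, -0.43], [0.22, 0.38, -0.63, -0.77], [0.54, -1.0, 0.11, 0.53], [-0.43, 0.36, -0.56, -0.45]]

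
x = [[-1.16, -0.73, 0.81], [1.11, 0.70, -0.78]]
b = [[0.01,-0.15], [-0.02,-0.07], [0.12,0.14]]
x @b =[[0.10, 0.34], [-0.10, -0.32]]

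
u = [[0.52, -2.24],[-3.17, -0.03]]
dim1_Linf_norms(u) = [2.24, 3.17]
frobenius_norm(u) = 3.92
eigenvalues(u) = [2.92, -2.43]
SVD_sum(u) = [[0.92, -0.18],[-3.05, 0.59]] + [[-0.4, -2.06], [-0.12, -0.62]]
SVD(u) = [[-0.29,0.96], [0.96,0.29]] @ diag([3.244537710295814, 2.1933479082143807]) @ [[-0.98, 0.19], [-0.19, -0.98]]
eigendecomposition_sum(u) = [[1.61, -1.22],[-1.73, 1.31]] + [[-1.09, -1.02], [-1.44, -1.34]]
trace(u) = 0.49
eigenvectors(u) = [[0.68, 0.6], [-0.73, 0.8]]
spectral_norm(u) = 3.24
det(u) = -7.12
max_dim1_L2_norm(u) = 3.17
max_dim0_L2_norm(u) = 3.21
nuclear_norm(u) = 5.44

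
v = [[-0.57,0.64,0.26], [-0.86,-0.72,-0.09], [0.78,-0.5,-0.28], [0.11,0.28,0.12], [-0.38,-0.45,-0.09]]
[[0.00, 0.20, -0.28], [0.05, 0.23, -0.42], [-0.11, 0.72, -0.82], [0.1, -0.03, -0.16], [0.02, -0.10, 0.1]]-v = [[0.57, -0.44, -0.54], [0.91, 0.95, -0.33], [-0.89, 1.22, -0.54], [-0.01, -0.31, -0.28], [0.40, 0.35, 0.19]]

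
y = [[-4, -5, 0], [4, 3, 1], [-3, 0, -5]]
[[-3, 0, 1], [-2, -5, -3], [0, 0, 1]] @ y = [[9, 15, -5], [-3, -5, 10], [-3, 0, -5]]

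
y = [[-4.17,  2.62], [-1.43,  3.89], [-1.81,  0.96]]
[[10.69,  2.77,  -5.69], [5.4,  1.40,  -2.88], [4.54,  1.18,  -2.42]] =y@[[-2.2, -0.57, 1.17],[0.58, 0.15, -0.31]]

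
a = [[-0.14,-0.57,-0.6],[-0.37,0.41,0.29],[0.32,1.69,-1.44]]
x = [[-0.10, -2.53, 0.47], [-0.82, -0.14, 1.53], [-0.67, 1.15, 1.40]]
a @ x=[[0.88,-0.26,-1.78], [-0.49,1.21,0.86], [-0.45,-2.7,0.72]]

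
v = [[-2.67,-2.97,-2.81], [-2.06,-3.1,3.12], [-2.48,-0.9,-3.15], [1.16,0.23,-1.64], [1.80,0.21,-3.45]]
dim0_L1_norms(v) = [10.17, 7.41, 14.17]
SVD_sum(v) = [[-0.51, -0.44, -3.45], [0.34, 0.3, 2.33], [-0.51, -0.45, -3.5], [-0.2, -0.18, -1.39], [-0.45, -0.39, -3.04]] + [[-2.43, -2.24, 0.64], [-2.99, -2.76, 0.79], [-1.29, -1.19, 0.34], [0.94, 0.87, -0.25], [1.51, 1.40, -0.4]] + [[0.26, -0.29, -0.00], [0.59, -0.63, -0.01], [-0.68, 0.74, 0.01], [0.43, -0.46, -0.0], [0.74, -0.80, -0.01]]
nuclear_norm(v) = 14.52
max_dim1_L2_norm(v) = 4.88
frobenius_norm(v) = 9.14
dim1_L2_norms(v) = [4.88, 4.86, 4.11, 2.02, 3.9]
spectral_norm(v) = 6.50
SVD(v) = [[-0.54,-0.55,0.21], [0.37,-0.67,0.46], [-0.55,-0.29,-0.54], [-0.22,0.21,0.34], [-0.48,0.34,0.58]] @ diag([6.5047070494834305, 6.148726146527417, 1.8637201977256954]) @ [[0.14, 0.13, 0.98], [0.72, 0.67, -0.19], [0.68, -0.73, -0.01]]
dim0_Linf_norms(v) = [2.67, 3.1, 3.45]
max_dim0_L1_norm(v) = 14.17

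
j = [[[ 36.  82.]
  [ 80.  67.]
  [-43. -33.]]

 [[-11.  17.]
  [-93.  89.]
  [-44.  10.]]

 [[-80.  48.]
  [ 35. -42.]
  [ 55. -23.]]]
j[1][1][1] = 89.0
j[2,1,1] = -42.0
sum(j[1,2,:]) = -34.0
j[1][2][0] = -44.0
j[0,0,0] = 36.0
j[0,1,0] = 80.0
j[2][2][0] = 55.0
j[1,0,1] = 17.0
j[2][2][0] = 55.0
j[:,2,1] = [-33.0, 10.0, -23.0]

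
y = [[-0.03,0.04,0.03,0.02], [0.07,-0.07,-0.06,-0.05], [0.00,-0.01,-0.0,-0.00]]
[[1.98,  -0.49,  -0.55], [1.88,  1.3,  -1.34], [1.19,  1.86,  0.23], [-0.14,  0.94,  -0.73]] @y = [[-0.09, 0.12, 0.09, 0.06], [0.03, -0.0, -0.02, -0.03], [0.09, -0.08, -0.08, -0.07], [0.07, -0.06, -0.06, -0.05]]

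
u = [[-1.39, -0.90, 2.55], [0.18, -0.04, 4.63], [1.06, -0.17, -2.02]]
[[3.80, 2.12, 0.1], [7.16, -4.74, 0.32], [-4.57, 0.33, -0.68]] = u@[[-0.97,-1.89,-0.36], [1.81,-2.19,0.7], [1.6,-0.97,0.09]]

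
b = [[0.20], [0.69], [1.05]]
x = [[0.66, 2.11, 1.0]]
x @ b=[[2.64]]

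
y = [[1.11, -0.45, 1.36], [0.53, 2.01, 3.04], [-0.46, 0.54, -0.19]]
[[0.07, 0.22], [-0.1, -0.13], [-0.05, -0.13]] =y @ [[-0.19,0.22], [-0.21,-0.06], [0.14,-0.04]]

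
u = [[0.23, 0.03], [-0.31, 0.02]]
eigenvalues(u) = [0.17, 0.08]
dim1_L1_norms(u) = [0.26, 0.33]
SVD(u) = [[-0.60, 0.8], [0.80, 0.6]] @ diag([0.386009478460092, 0.03600947846009193]) @ [[-1.00, -0.0], [-0.00, 1.00]]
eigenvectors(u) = [[0.43, -0.2], [-0.90, 0.98]]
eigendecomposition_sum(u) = [[0.29, 0.06], [-0.62, -0.13]] + [[-0.06, -0.03],  [0.31, 0.15]]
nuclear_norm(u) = 0.42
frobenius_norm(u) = 0.39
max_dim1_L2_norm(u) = 0.31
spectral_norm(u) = 0.39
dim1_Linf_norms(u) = [0.23, 0.31]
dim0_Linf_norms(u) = [0.31, 0.03]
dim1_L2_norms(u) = [0.23, 0.31]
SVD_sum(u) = [[0.23, 0.0], [-0.31, -0.0]] + [[-0.00, 0.03],[-0.0, 0.02]]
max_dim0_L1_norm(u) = 0.54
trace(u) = 0.25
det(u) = 0.01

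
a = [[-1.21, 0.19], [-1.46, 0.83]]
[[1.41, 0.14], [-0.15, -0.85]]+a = [[0.20, 0.33], [-1.61, -0.02]]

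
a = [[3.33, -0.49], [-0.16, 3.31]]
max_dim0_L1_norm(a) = 3.8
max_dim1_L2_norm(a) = 3.37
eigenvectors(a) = [[0.88, 0.86], [-0.48, 0.51]]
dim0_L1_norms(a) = [3.49, 3.8]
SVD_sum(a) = [[1.88,-1.91], [-1.73,1.77]] + [[1.45, 1.42], [1.57, 1.54]]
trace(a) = 6.64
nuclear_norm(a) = 6.65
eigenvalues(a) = [3.6, 3.04]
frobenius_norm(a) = 4.72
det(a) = 10.94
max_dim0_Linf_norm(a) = 3.33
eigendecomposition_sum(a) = [[1.86, -3.15],  [-1.03, 1.74]] + [[1.47,2.66], [0.87,1.57]]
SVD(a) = [[-0.73, 0.68], [0.68, 0.73]] @ diag([3.64925143166963, 2.998943812154065]) @ [[-0.7, 0.71],[0.71, 0.70]]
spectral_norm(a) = 3.65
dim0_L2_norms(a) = [3.33, 3.35]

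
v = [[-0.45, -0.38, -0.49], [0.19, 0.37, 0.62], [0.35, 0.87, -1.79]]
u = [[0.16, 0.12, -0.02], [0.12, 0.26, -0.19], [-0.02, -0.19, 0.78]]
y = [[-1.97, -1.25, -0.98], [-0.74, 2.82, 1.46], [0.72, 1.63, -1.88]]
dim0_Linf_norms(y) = [1.97, 2.82, 1.88]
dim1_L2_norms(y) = [2.53, 3.26, 2.59]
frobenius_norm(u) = 0.90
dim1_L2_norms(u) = [0.2, 0.34, 0.8]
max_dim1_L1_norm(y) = 5.02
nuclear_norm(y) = 8.20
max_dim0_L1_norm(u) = 0.99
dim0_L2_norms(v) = [0.6, 1.02, 1.96]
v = y @ u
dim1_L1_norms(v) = [1.32, 1.18, 3.01]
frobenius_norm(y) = 4.87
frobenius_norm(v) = 2.29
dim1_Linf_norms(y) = [1.97, 2.82, 1.88]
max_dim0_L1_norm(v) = 2.9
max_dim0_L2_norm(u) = 0.8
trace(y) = -1.03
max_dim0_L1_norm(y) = 5.7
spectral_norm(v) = 2.07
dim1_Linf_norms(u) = [0.16, 0.26, 0.78]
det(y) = 18.73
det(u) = 0.02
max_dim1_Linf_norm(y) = 2.82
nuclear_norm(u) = 1.20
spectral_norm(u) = 0.85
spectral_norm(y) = 3.63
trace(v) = -1.87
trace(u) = 1.20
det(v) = 0.31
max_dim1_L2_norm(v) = 2.02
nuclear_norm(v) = 3.18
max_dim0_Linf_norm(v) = 1.79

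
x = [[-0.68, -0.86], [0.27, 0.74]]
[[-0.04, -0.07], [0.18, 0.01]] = x @ [[-0.44,0.16], [0.40,-0.04]]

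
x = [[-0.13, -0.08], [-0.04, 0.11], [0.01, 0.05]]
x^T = [[-0.13, -0.04, 0.01], [-0.08, 0.11, 0.05]]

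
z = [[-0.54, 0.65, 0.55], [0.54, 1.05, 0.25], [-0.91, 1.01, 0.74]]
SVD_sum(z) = [[-0.40,  0.77,  0.48],[-0.29,  0.56,  0.35],[-0.61,  1.17,  0.74]] + [[-0.16, -0.09, 0.02], [0.83, 0.49, -0.10], [-0.29, -0.17, 0.03]] + [[0.02, -0.02, 0.05], [-0.00, 0.0, -0.00], [-0.01, 0.01, -0.03]]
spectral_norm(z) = 1.94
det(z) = 0.13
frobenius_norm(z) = 2.21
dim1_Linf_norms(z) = [0.65, 1.05, 1.01]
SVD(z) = [[-0.51, 0.18, -0.84],[-0.37, -0.93, 0.03],[-0.78, 0.32, 0.54]] @ diag([1.9423758613935553, 1.0448800819918242, 0.06634476115265464]) @ [[0.40, -0.77, -0.49], [-0.85, -0.51, 0.1], [-0.33, 0.38, -0.87]]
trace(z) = 1.25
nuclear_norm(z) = 3.05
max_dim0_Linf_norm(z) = 1.05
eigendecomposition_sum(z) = [[(-0.3+0.02j), (0.04-0.05j), 0.16+0.05j],[(0.22+0.09j), (-0.04+0.02j), -0.10-0.09j],[-0.49-0.24j, (0.1-0.04j), (0.21+0.23j)]] + [[(-0.3-0.02j), 0.04+0.05j, 0.16-0.05j], [(0.22-0.09j), (-0.04-0.02j), (-0.1+0.09j)], [(-0.49+0.24j), 0.10+0.04j, 0.21-0.23j]] + [[0.05+0.00j, 0.58+0.00j, (0.23-0j)],[0.10+0.00j, 1.13+0.00j, (0.44-0j)],[0.07+0.00j, 0.81+0.00j, 0.32-0.00j]]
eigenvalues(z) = [(-0.13+0.27j), (-0.13-0.27j), (1.5+0j)]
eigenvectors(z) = [[-0.39+0.22j, (-0.39-0.22j), 0.38+0.00j],[0.36-0.02j, 0.36+0.02j, (0.75+0j)],[-0.82+0.00j, (-0.82-0j), 0.54+0.00j]]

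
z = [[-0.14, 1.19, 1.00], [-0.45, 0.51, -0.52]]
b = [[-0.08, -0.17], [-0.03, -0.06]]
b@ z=[[0.09,-0.18,0.01], [0.03,-0.07,0.0]]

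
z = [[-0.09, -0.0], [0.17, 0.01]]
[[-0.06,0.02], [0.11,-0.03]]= z@ [[0.68, -0.19],[-0.19, 0.59]]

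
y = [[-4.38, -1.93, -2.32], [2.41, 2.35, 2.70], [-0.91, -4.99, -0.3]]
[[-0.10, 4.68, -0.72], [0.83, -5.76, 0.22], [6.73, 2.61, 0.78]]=y @ [[-0.32, 0.10, 0.22],  [-1.4, -0.43, -0.20],  [1.81, -1.85, 0.06]]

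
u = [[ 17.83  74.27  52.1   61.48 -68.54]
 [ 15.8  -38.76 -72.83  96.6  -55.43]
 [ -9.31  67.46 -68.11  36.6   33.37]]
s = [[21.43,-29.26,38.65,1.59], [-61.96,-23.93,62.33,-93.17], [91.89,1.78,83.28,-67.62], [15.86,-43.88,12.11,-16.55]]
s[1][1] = -23.93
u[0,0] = 17.83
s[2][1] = 1.78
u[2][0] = -9.31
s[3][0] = 15.86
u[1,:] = [15.8, -38.76, -72.83, 96.6, -55.43]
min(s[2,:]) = -67.62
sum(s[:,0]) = 67.22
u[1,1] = -38.76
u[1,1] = -38.76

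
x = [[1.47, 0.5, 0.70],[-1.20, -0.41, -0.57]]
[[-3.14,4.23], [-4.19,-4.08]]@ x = [[-9.69, -3.30, -4.61], [-1.26, -0.42, -0.61]]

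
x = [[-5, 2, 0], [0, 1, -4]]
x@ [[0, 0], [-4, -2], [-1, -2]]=[[-8, -4], [0, 6]]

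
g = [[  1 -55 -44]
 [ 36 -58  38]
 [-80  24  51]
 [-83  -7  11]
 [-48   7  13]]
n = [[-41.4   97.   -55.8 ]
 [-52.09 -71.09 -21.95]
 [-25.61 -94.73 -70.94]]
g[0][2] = -44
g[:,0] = [1, 36, -80, -83, -48]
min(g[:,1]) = -58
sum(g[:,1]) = -89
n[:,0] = [-41.4, -52.09, -25.61]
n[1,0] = -52.09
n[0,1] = 97.0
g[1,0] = 36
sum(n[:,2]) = -148.69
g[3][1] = -7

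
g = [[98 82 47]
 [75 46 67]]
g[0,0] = 98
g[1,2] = 67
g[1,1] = 46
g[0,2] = 47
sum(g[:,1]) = 128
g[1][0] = 75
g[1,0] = 75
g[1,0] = 75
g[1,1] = 46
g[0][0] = 98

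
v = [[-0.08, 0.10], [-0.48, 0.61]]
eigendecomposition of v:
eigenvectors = [[-0.79, -0.16], [-0.62, -0.99]]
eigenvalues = [-0.0, 0.53]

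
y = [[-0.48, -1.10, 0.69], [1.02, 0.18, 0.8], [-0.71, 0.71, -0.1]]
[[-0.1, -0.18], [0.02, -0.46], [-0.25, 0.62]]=y@[[0.23, -0.5], [-0.15, 0.37], [-0.23, -0.02]]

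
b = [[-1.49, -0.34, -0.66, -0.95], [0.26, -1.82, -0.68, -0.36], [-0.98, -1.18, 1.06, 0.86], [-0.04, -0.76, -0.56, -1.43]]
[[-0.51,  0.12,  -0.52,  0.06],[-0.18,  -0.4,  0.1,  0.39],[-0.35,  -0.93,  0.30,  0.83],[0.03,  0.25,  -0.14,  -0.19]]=b @ [[0.33, 0.1, 0.22, -0.17], [0.1, 0.35, -0.14, -0.31], [0.22, -0.14, 0.29, 0.05], [-0.17, -0.31, 0.05, 0.28]]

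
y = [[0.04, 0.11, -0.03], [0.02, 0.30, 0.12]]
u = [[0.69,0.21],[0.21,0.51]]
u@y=[[0.03,0.14,0.0],[0.02,0.18,0.05]]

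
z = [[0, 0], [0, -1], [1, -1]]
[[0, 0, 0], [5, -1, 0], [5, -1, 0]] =z @ [[0, 0, 0], [-5, 1, 0]]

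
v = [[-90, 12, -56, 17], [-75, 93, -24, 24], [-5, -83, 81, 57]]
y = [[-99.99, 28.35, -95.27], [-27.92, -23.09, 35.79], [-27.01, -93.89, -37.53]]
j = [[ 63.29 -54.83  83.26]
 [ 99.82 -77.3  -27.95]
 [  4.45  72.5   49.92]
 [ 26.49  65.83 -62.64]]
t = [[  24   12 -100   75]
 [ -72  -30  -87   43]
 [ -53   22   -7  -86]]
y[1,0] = -27.92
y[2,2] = -37.53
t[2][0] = -53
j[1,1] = -77.3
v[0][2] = -56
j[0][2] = 83.26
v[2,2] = 81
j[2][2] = 49.92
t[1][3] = 43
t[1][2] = -87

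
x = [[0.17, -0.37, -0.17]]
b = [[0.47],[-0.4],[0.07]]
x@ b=[[0.22]]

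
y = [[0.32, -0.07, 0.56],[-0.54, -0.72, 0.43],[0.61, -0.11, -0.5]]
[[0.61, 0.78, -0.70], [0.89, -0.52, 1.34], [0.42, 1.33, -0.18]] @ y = [[-0.65, -0.53, 1.03],[1.38, 0.16, -0.4],[-0.69, -0.97, 0.9]]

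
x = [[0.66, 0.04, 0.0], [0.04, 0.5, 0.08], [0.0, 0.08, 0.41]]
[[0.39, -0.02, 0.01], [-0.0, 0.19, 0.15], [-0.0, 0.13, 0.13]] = x @[[0.60, -0.05, 0.00],  [-0.05, 0.35, 0.25],  [0.0, 0.25, 0.28]]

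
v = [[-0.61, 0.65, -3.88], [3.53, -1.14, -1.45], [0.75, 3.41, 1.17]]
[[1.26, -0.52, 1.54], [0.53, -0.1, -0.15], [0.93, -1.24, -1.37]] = v @ [[0.14,-0.11,-0.27], [0.34,-0.37,-0.21], [-0.29,0.09,-0.39]]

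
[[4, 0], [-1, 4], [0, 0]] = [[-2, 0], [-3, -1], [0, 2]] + [[6, 0], [2, 5], [0, -2]]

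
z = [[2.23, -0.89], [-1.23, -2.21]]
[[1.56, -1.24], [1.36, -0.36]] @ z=[[5.0,1.35], [3.48,-0.41]]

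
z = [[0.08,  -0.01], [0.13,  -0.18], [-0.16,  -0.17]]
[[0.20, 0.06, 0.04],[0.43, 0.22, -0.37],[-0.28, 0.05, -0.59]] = z@[[2.44, 0.59, 0.83], [-0.64, -0.82, 2.68]]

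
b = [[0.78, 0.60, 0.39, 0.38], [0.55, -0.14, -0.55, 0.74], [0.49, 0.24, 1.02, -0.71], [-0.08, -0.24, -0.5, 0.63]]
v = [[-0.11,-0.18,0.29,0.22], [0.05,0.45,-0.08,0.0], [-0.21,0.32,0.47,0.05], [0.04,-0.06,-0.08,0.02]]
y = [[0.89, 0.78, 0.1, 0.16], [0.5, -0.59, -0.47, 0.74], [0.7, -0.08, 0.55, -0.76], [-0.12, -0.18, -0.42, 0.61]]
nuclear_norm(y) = 3.68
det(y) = 0.00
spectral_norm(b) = 1.78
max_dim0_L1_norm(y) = 2.27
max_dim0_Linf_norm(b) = 1.02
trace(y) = 1.46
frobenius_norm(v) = 0.88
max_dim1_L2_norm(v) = 0.61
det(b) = -0.13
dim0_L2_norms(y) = [1.24, 1.0, 0.84, 1.23]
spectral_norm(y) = 1.59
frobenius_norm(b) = 2.23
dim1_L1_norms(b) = [2.15, 1.98, 2.46, 1.45]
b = y + v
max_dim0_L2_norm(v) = 0.58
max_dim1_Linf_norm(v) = 0.47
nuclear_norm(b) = 3.59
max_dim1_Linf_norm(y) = 0.89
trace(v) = 0.83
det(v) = 0.00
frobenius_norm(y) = 2.19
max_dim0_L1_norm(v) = 1.01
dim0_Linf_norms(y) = [0.89, 0.78, 0.55, 0.76]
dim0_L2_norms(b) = [1.08, 0.7, 1.32, 1.26]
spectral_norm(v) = 0.67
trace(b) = 2.29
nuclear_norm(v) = 1.37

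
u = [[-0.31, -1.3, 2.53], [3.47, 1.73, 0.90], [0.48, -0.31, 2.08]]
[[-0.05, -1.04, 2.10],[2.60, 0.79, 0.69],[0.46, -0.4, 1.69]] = u@ [[0.8,-0.11,0.02], [-0.11,0.71,-0.06], [0.02,-0.06,0.80]]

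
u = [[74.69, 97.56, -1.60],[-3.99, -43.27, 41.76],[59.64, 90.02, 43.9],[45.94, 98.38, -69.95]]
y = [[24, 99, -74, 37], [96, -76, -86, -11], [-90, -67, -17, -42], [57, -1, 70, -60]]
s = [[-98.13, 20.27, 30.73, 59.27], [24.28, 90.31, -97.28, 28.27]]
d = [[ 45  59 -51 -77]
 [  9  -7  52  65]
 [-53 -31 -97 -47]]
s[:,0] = [-98.13, 24.28]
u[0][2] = -1.6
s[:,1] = [20.27, 90.31]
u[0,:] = [74.69, 97.56, -1.6]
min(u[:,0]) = -3.99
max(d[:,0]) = 45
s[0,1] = 20.27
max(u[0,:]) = 97.56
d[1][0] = 9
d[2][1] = -31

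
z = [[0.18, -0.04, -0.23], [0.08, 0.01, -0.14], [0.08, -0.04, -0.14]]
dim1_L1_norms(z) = [0.45, 0.23, 0.26]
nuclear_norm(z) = 0.43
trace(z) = 0.05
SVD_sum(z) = [[0.17, -0.04, -0.24], [0.09, -0.02, -0.13], [0.09, -0.02, -0.13]] + [[0.0, -0.01, 0.0], [-0.01, 0.03, -0.01], [0.00, -0.01, 0.00]] + [[0.01,0.00,0.01], [-0.00,-0.0,-0.0], [-0.02,-0.01,-0.01]]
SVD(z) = [[-0.79, -0.24, 0.56], [-0.42, 0.88, -0.22], [-0.44, -0.42, -0.8]] @ diag([0.37233133330893875, 0.03678479316697918, 0.024824528757873675]) @ [[-0.57,0.12,0.81], [-0.17,0.95,-0.26], [0.81,0.28,0.52]]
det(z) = -0.00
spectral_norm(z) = 0.37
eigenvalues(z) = [-0.09, 0.1, 0.04]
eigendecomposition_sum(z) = [[0.04, -0.03, -0.11], [0.03, -0.02, -0.07], [0.04, -0.03, -0.11]] + [[0.14, -0.00, -0.13], [0.07, -0.0, -0.06], [0.03, -0.00, -0.03]] + [[0.0, -0.01, 0.0], [-0.01, 0.03, -0.01], [0.00, -0.01, 0.00]]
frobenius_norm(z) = 0.37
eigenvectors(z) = [[0.62, 0.88, 0.28],[0.42, 0.42, -0.9],[0.66, 0.22, 0.33]]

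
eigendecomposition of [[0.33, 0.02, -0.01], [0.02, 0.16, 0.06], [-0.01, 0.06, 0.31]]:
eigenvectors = [[0.11,-0.79,0.60], [-0.94,0.12,0.33], [0.33,0.6,0.73]]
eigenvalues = [0.14, 0.33, 0.33]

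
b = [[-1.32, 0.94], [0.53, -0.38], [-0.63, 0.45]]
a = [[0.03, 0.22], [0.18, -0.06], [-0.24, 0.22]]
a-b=[[1.35, -0.72], [-0.35, 0.32], [0.39, -0.23]]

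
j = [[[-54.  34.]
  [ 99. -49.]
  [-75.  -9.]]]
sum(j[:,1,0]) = 99.0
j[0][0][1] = 34.0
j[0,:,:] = [[-54.0, 34.0], [99.0, -49.0], [-75.0, -9.0]]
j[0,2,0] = -75.0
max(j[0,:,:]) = 99.0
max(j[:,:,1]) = 34.0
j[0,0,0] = -54.0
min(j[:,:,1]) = -49.0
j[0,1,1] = -49.0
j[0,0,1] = 34.0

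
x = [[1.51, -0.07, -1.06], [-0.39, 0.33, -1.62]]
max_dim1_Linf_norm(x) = 1.62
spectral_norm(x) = 2.07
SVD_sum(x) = [[0.74, 0.12, -1.44],  [0.58, 0.09, -1.14]] + [[0.77, -0.19, 0.38],[-0.97, 0.24, -0.48]]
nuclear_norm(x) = 3.49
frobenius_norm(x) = 2.51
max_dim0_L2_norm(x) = 1.94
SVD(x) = [[-0.78, -0.62], [-0.62, 0.78]] @ diag([2.0694777964861966, 1.4181895676709217]) @ [[-0.46, -0.07, 0.89], [-0.88, 0.21, -0.43]]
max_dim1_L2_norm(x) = 1.85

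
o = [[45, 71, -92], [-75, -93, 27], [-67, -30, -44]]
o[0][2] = -92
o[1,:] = [-75, -93, 27]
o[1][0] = -75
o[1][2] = 27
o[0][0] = 45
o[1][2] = 27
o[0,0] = 45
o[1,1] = -93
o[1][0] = -75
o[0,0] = 45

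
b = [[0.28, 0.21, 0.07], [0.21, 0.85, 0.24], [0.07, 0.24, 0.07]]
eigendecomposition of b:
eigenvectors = [[0.30, 0.95, -0.05], [0.92, -0.30, -0.26], [0.26, -0.04, 0.96]]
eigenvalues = [0.99, 0.21, 0.0]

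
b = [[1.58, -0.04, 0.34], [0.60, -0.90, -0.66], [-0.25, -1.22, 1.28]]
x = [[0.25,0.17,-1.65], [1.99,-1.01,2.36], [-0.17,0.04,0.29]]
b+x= [[1.83, 0.13, -1.31],[2.59, -1.91, 1.70],[-0.42, -1.18, 1.57]]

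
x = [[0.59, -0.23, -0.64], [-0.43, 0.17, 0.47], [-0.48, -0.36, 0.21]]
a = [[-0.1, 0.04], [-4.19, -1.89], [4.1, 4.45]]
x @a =[[-1.72, -2.39], [1.26, 1.75], [2.42, 1.6]]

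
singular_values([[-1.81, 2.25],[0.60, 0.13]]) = [2.9, 0.55]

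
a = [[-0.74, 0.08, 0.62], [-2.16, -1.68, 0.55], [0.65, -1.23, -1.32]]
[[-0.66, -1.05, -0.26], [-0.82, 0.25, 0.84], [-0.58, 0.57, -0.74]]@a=[[2.59,2.03,-0.64], [0.61,-1.52,-1.48], [-1.28,-0.09,0.93]]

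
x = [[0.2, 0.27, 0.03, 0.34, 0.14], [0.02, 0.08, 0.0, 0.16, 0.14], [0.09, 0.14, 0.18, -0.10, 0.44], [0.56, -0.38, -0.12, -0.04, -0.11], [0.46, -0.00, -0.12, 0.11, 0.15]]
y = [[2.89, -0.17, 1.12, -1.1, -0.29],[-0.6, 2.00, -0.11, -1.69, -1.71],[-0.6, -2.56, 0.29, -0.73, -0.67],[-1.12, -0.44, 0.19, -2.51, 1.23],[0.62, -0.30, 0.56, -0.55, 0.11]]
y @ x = [[-0.07, 1.34, 0.46, 0.86, 0.95], [-1.82, 0.62, 0.37, 0.01, 0.08], [-0.86, -0.05, 0.20, -0.69, -0.34], [-1.06, 0.64, 0.15, -0.23, 0.33], [-0.09, 0.43, 0.17, 0.14, 0.37]]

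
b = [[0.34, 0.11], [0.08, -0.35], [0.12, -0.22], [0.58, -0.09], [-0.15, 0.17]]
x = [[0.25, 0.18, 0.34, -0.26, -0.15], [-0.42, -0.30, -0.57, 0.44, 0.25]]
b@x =[[0.04, 0.03, 0.05, -0.04, -0.02], [0.17, 0.12, 0.23, -0.17, -0.10], [0.12, 0.09, 0.17, -0.13, -0.07], [0.18, 0.13, 0.25, -0.19, -0.11], [-0.11, -0.08, -0.15, 0.11, 0.06]]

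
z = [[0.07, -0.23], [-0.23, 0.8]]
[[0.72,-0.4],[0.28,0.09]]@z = [[0.14, -0.49], [-0.00, 0.01]]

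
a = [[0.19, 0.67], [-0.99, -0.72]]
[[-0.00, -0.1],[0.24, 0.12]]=a@ [[-0.3, -0.01], [0.08, -0.15]]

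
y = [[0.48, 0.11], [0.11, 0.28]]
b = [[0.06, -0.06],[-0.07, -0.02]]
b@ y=[[0.02,-0.01],  [-0.04,-0.01]]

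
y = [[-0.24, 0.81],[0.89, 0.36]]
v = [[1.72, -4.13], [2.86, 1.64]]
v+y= [[1.48, -3.32],  [3.75, 2.0]]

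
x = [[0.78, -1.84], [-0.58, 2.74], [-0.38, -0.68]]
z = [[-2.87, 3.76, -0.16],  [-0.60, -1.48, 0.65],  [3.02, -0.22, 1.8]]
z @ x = [[-4.36, 15.69], [0.14, -3.39], [1.8, -7.38]]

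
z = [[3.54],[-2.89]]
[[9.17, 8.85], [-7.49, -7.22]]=z @ [[2.59, 2.5]]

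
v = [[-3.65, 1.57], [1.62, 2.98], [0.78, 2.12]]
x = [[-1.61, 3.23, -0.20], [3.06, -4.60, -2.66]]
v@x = [[10.68,  -19.01,  -3.45],[6.51,  -8.48,  -8.25],[5.23,  -7.23,  -5.8]]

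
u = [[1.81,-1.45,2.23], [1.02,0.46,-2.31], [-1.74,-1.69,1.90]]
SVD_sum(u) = [[-0.37,-1.15,2.0],[0.38,1.16,-2.03],[-0.43,-1.34,2.34]] + [[2.18,-0.21,0.28],[0.66,-0.06,0.09],[-1.29,0.13,-0.17]] + [[-0.00, -0.09, -0.05], [-0.02, -0.64, -0.37], [-0.01, -0.48, -0.27]]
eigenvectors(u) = [[(-0.75+0j),(-0.75-0j),(0.02+0j)], [0.17+0.37j,0.17-0.37j,(0.85+0j)], [(-0.14-0.5j),-0.14+0.50j,0.52+0.00j]]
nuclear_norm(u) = 7.88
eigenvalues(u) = [(2.55+2.2j), (2.55-2.2j), (-0.93+0j)]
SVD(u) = [[0.54, 0.83, 0.11], [-0.55, 0.25, 0.80], [0.64, -0.49, 0.59]] @ diag([4.303878746490869, 2.6564236921967304, 0.9237645279182728]) @ [[-0.16, -0.49, 0.86], [0.99, -0.10, 0.13], [-0.02, -0.87, -0.5]]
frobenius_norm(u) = 5.14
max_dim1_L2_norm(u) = 3.22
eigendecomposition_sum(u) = [[(0.91+1.52j), -0.72+0.78j, (1.12-1.34j)],[0.54-0.80j, 0.55+0.17j, (-0.92-0.24j)],[(-0.85+0.88j), -0.65-0.34j, 1.10+0.50j]] + [[(0.91-1.52j), (-0.72-0.78j), 1.12+1.34j],[0.54+0.80j, (0.55-0.17j), -0.92+0.24j],[(-0.85-0.88j), (-0.65+0.34j), (1.1-0.5j)]] + [[-0.00+0.00j,(-0.02-0j),-0.01+0.00j], [-0.06+0.00j,(-0.64-0j),-0.47+0.00j], [-0.04+0.00j,-0.39-0.00j,-0.29+0.00j]]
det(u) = -10.56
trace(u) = 4.17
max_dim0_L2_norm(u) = 3.73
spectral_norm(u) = 4.30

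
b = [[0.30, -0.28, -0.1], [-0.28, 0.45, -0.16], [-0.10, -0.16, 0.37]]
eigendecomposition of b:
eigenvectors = [[0.69,0.53,-0.50], [0.58,-0.81,-0.06], [0.44,0.25,0.87]]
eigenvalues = [-0.0, 0.68, 0.44]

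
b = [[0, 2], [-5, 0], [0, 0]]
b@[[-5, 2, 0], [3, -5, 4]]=[[6, -10, 8], [25, -10, 0], [0, 0, 0]]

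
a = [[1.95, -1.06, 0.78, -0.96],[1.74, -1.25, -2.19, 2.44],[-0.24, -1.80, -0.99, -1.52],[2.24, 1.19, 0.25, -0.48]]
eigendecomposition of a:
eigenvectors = [[-0.58+0.00j,(-0.58-0j),(-0.09+0j),(-0.04+0j)], [0.04+0.54j,0.04-0.54j,-0.42+0.00j,-0.83+0.00j], [(-0.18-0.4j),(-0.18+0.4j),(0.63+0j),(-0.38+0j)], [-0.18+0.39j,(-0.18-0.39j),0.65+0.00j,0.41+0.00j]]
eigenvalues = [(1.96+2.18j), (1.96-2.18j), (-1.33+0j), (-3.35+0j)]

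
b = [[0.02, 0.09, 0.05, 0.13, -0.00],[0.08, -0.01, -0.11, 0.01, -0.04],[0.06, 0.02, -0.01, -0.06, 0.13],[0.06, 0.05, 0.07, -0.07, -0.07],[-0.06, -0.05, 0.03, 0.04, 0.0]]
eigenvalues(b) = [(0.15+0j), (0.06+0j), (-0.1+0.1j), (-0.1-0.1j), (-0.08+0j)]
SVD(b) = [[-0.69,-0.46,0.28,0.49,0.07], [0.31,-0.12,-0.62,0.62,0.34], [0.58,-0.16,0.71,0.22,0.28], [0.07,-0.75,-0.18,-0.54,0.32], [-0.30,0.43,0.06,-0.17,0.84]] @ diag([0.1854751673523164, 0.15589351516880612, 0.14925608634832171, 0.14335373650375693, 0.025855389038597663]) @ [[0.37, -0.19, -0.42, -0.74, 0.31], [-0.64, -0.65, -0.3, 0.12, 0.24], [-0.11, 0.22, 0.43, 0.02, 0.87], [0.35, 0.16, -0.62, 0.61, 0.29], [0.57, -0.68, 0.4, 0.24, 0.04]]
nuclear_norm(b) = 0.66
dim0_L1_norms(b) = [0.28, 0.22, 0.27, 0.31, 0.24]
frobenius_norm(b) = 0.32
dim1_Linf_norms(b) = [0.13, 0.11, 0.13, 0.07, 0.06]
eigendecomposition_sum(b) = [[(0.06-0j),(0.06-0j),(-0.01+0j),(0.04-0j),(-0.04+0j)], [0.05-0.00j,(0.04-0j),-0.01+0.00j,(0.03-0j),-0.03+0.00j], [(-0.01+0j),(-0.01+0j),0.00-0.00j,(-0.01+0j),(0.01-0j)], [0.04-0.00j,0.03-0.00j,(-0.01+0j),0.02-0.00j,(-0.02+0j)], [-0.03+0.00j,-0.03+0.00j,0.01-0.00j,(-0.02+0j),(0.02-0j)]] + [[0.01+0.00j, (0.01+0j), 0.03+0.00j, 0.01+0.00j, (0.04+0j)],[(-0.01-0j), (-0-0j), (-0.02+0j), -0.01-0.00j, -0.03+0.00j],[(0.01+0j), (0.01+0j), (0.03+0j), (0.01+0j), 0.04+0.00j],[0.01+0.00j, 0j, (0.01+0j), (0.01+0j), (0.02+0j)],[(0.01+0j), 0.00+0.00j, (0.01+0j), (0.01+0j), (0.02+0j)]] + [[(-0.02-0.01j),(-0.01-0j),0.02-0.02j,(0.01+0.04j),-0.03+0.02j], [0.03j,0.00+0.01j,(-0.04-0j),0.03-0.06j,(0.05+0.02j)], [0.03+0.01j,(0.01+0.01j),(-0.02+0.03j),-0.03-0.06j,0.04-0.03j], [(0.01-0.03j),-0.01j,(0.03+0.02j),(-0.05+0.04j),-0.04-0.04j], [(-0.02-0j),(-0.01-0j),0.01-0.02j,0.03+0.02j,(-0.02+0.03j)]] + [[-0.02+0.01j, (-0.01+0j), (0.02+0.02j), 0.01-0.04j, -0.03-0.02j], [0.00-0.03j, 0.00-0.01j, (-0.04+0j), 0.03+0.06j, 0.05-0.02j], [0.03-0.01j, 0.01-0.01j, -0.02-0.03j, (-0.03+0.06j), (0.04+0.03j)], [0.01+0.03j, 0.01j, 0.03-0.02j, -0.05-0.04j, -0.04+0.04j], [-0.02+0.00j, -0.01+0.00j, 0.01+0.02j, (0.03-0.02j), (-0.02-0.03j)]] + [[(-0.03-0j), (0.04+0j), 0.00+0.00j, 0.05+0.00j, (0.06-0j)], [(0.04+0j), (-0.05-0j), -0.00-0.00j, -0.07-0.00j, (-0.09+0j)], [0.00+0.00j, -0.00-0.00j, -0.00-0.00j, -0.00-0.00j, -0.00+0.00j], [(-0-0j), (0.01+0j), 0j, (0.01+0j), 0.01-0.00j], [0j, -0.01-0.00j, (-0-0j), (-0.01-0j), -0.01+0.00j]]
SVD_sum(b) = [[-0.05, 0.02, 0.05, 0.09, -0.04], [0.02, -0.01, -0.02, -0.04, 0.02], [0.04, -0.02, -0.05, -0.08, 0.03], [0.0, -0.00, -0.01, -0.01, 0.00], [-0.02, 0.01, 0.02, 0.04, -0.02]] + [[0.05, 0.05, 0.02, -0.01, -0.02],  [0.01, 0.01, 0.01, -0.00, -0.0],  [0.02, 0.02, 0.01, -0.0, -0.01],  [0.08, 0.08, 0.04, -0.01, -0.03],  [-0.04, -0.04, -0.02, 0.01, 0.02]] + [[-0.00,  0.01,  0.02,  0.0,  0.04], [0.01,  -0.02,  -0.04,  -0.00,  -0.08], [-0.01,  0.02,  0.05,  0.00,  0.09], [0.00,  -0.01,  -0.01,  -0.0,  -0.02], [-0.00,  0.0,  0.00,  0.00,  0.01]] + [[0.02, 0.01, -0.04, 0.04, 0.02],[0.03, 0.01, -0.06, 0.05, 0.03],[0.01, 0.01, -0.02, 0.02, 0.01],[-0.03, -0.01, 0.05, -0.05, -0.02],[-0.01, -0.0, 0.01, -0.01, -0.01]] + [[0.00,  -0.00,  0.0,  0.0,  0.0], [0.00,  -0.01,  0.0,  0.00,  0.0], [0.0,  -0.0,  0.00,  0.00,  0.0], [0.00,  -0.01,  0.00,  0.0,  0.00], [0.01,  -0.01,  0.01,  0.01,  0.00]]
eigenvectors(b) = [[0.67+0.00j, -0.54+0.00j, (-0.22+0.24j), -0.22-0.24j, (-0.59+0j)], [0.52+0.00j, 0.44+0.00j, (0.54+0j), (0.54-0j), (0.79+0j)], [-0.11+0.00j, (-0.61+0j), 0.27-0.43j, 0.27+0.43j, 0.04+0.00j], [(0.37+0j), (-0.25+0j), -0.45-0.22j, -0.45+0.22j, (-0.1+0j)], [(-0.36+0j), -0.28+0.00j, (-0.06+0.3j), (-0.06-0.3j), (0.08+0j)]]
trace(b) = -0.07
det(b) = -0.00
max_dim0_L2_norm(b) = 0.16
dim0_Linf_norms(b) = [0.08, 0.09, 0.11, 0.13, 0.13]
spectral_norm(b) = 0.19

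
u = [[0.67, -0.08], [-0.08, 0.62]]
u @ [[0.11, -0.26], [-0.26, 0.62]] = [[0.09, -0.22], [-0.17, 0.41]]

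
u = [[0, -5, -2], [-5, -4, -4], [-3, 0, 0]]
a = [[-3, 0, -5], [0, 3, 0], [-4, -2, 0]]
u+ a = [[-3, -5, -7], [-5, -1, -4], [-7, -2, 0]]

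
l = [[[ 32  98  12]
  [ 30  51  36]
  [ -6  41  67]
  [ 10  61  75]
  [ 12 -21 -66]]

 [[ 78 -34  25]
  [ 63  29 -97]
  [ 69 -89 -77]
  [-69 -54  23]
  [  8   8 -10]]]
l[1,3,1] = -54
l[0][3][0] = 10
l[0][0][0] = 32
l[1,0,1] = -34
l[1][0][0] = 78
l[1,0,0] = 78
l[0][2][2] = 67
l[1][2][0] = 69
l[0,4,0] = 12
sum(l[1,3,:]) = -100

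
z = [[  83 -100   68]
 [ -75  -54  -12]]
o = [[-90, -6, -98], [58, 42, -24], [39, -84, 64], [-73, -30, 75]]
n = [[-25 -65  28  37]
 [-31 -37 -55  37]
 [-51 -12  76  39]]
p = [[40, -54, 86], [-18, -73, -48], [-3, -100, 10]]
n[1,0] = -31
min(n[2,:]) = -51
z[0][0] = 83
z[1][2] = -12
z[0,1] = -100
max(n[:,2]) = 76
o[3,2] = 75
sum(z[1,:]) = -141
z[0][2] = 68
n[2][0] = -51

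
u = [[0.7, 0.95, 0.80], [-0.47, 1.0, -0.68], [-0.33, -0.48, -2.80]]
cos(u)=[[1.01, -0.62, 0.62], [0.29, 0.58, -0.14], [-0.24, -0.08, -0.99]]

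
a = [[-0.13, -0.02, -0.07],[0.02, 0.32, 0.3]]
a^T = [[-0.13, 0.02], [-0.02, 0.32], [-0.07, 0.30]]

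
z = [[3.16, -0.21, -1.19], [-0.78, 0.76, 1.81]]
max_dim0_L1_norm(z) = 3.94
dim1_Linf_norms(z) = [3.16, 1.81]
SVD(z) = [[-0.89,0.45], [0.45,0.89]] @ diag([3.7245343906309807, 1.4267948601698517]) @ [[-0.85, 0.14, 0.5], [0.52, 0.41, 0.75]]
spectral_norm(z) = 3.72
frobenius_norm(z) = 3.99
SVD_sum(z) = [[2.83, -0.47, -1.68], [-1.44, 0.24, 0.85]] + [[0.33,0.26,0.49], [0.66,0.52,0.96]]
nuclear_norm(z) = 5.15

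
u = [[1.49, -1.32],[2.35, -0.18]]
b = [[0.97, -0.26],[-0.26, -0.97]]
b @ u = [[0.83, -1.23], [-2.67, 0.52]]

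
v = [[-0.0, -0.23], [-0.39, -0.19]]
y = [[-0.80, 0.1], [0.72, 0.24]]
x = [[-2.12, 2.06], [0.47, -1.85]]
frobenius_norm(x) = 3.52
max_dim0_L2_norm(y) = 1.08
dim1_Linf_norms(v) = [0.23, 0.39]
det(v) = -0.09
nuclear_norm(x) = 4.28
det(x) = 2.95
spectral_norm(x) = 3.41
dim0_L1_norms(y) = [1.52, 0.34]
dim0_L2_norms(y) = [1.08, 0.26]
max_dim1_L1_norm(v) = 0.58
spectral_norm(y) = 1.08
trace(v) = -0.19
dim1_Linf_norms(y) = [0.8, 0.72]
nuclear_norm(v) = 0.65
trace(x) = -3.97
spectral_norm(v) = 0.45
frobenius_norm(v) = 0.49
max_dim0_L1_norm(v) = 0.42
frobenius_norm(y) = 1.11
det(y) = -0.26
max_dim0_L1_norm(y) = 1.52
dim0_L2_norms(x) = [2.17, 2.77]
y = x @ v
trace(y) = -0.56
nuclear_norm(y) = 1.32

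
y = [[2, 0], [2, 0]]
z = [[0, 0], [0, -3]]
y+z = [[2, 0], [2, -3]]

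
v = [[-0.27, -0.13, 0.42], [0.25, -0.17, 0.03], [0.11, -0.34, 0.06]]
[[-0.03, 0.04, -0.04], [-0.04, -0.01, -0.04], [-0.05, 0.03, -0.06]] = v @ [[-0.08, -0.14, -0.03], [0.11, -0.15, 0.15], [-0.09, -0.05, -0.07]]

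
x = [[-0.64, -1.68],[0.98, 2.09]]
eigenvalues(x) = [0.26, 1.19]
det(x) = 0.31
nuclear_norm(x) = 3.03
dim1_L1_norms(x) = [2.32, 3.07]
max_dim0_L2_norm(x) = 2.68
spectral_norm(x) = 2.92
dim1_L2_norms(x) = [1.8, 2.31]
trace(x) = 1.45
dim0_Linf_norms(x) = [0.98, 2.09]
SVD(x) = [[-0.61,0.79], [0.79,0.61]] @ diag([2.9239265090244064, 0.10561140953677173]) @ [[0.4, 0.92], [0.92, -0.40]]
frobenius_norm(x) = 2.93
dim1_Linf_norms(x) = [1.68, 2.09]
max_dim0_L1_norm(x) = 3.77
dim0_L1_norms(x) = [1.62, 3.77]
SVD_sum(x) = [[-0.72, -1.65], [0.92, 2.12]] + [[0.08, -0.03], [0.06, -0.03]]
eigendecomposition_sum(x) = [[0.51, 0.47], [-0.27, -0.25]] + [[-1.15, -2.15], [1.25, 2.34]]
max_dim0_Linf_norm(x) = 2.09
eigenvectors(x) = [[-0.88, 0.68], [0.47, -0.74]]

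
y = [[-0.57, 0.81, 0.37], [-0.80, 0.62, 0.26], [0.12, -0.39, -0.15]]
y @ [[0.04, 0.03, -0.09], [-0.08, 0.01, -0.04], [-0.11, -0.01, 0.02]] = [[-0.13, -0.01, 0.03], [-0.11, -0.02, 0.05], [0.05, 0.0, 0.00]]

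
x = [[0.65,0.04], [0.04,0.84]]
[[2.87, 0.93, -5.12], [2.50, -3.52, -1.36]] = x @ [[4.24, 1.7, -7.80], [2.78, -4.27, -1.25]]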